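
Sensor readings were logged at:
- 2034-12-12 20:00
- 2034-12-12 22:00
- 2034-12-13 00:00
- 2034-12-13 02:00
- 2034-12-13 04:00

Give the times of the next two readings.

Spacing: 2, 2, 2, 2 h — constant 2 h.
2034-12-13 04:00 + 2 h = 2034-12-13 06:00.
2034-12-13 06:00 + 2 h = 2034-12-13 08:00.

2034-12-13 06:00, 2034-12-13 08:00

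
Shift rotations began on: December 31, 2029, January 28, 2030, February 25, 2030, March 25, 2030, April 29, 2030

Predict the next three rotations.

These are Mondays with 28, 28, 28, 35-day gaps.
Each is the final Monday of its month — December 31, 2029 is past the 28th, so '4th Monday' doesn't fit.
Last Monday of May 2030: May 27, 2030.
June 2030 ends with Monday June 24, 2030.
July 2030 ends with Monday July 29, 2030.

May 27, 2030; June 24, 2030; July 29, 2030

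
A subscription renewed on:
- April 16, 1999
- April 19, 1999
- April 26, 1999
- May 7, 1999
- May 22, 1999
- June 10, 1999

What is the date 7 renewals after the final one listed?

The spacing grows by 4 each time: 3, 7, 11, 15, 19 days.
Next gap: 23 days. June 10, 1999 + 23 days = July 3, 1999.
Next gap: 27 days. July 3, 1999 + 27 days = July 30, 1999.
Next gap: 31 days. July 30, 1999 + 31 days = August 30, 1999.
Next gap: 35 days. August 30, 1999 + 35 days = October 4, 1999.
Next gap: 39 days. October 4, 1999 + 39 days = November 12, 1999.
Next gap: 43 days. November 12, 1999 + 43 days = December 25, 1999.
Next gap: 47 days. December 25, 1999 + 47 days = February 10, 2000.

February 10, 2000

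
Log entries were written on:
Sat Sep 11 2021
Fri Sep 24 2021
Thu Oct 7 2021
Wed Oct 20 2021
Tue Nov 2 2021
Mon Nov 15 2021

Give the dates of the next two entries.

Sun Nov 28 2021, Sat Dec 11 2021

The spacing is 13, 13, 13, 13, 13 days — always 13 days.
Mon Nov 15 2021 + 13 days = Sun Nov 28 2021.
Sun Nov 28 2021 + 13 days = Sat Dec 11 2021.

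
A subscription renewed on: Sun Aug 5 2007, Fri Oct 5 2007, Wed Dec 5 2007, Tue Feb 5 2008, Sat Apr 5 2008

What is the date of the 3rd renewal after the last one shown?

Sun Oct 5 2008

Each date is the 5th; the gaps (61, 61, 62, 60) track the month lengths.
The rule is the 5th of every 2 months.
June 2008: Thu Jun 5 2008.
August 2008: Tue Aug 5 2008.
October 2008: Sun Oct 5 2008.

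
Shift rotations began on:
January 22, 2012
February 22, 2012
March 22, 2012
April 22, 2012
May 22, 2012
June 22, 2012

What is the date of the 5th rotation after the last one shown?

November 22, 2012

Each date is the 22nd; the gaps (31, 29, 31, 30, 31) track the month lengths.
The rule is the 22nd of each month.
July 2012: July 22, 2012.
Next: August 2012 → August 22, 2012.
Next: September 2012 → September 22, 2012.
Next: October 2012 → October 22, 2012.
November 2012: November 22, 2012.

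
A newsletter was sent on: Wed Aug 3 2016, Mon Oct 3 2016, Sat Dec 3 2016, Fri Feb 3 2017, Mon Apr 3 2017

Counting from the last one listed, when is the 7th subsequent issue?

Sun Jun 3 2018

Each date is the 3rd; the gaps (61, 61, 62, 59) track the month lengths.
The rule is the 3rd of every 2 months.
Next: June 2017 → Sat Jun 3 2017.
August 2017: Thu Aug 3 2017.
October 2017: Tue Oct 3 2017.
Next: December 2017 → Sun Dec 3 2017.
Next: February 2018 → Sat Feb 3 2018.
Next: April 2018 → Tue Apr 3 2018.
June 2018: Sun Jun 3 2018.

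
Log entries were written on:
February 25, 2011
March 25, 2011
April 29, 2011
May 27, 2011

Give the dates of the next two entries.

June 24, 2011; July 29, 2011

All Fridays; the gaps (28, 35, 28) vary with month length.
This is the last Friday of each month.
June 2011 ends with Friday June 24, 2011.
Last Friday of July 2011: July 29, 2011.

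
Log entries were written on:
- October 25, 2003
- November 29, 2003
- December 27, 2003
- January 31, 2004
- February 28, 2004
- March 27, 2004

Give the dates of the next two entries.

Every date is a Saturday; gaps 35, 28, 35, 28, 28 days.
Each is the last Saturday of its month (at least one falls on the 29th or later, ruling out '4th Saturday').
April 2004 ends with Saturday April 24, 2004.
Last Saturday of May 2004: May 29, 2004.

April 24, 2004; May 29, 2004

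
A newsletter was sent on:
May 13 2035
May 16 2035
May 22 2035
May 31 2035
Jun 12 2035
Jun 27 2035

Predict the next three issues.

Jul 15 2035, Aug 5 2035, Aug 29 2035

Gaps: 3, 6, 9, 12, 15 days — each gap is 3 larger than the previous one.
Next gap: 18 days. Jun 27 2035 + 18 days = Jul 15 2035.
Next gap: 21 days. Jul 15 2035 + 21 days = Aug 5 2035.
Next gap: 24 days. Aug 5 2035 + 24 days = Aug 29 2035.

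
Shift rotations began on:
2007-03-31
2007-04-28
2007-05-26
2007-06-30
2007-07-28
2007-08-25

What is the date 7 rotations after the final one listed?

All Saturdays; the gaps (28, 28, 35, 28, 28) vary with month length.
This is the last Saturday of each month.
September 2007 ends with Saturday 2007-09-29.
October 2007 ends with Saturday 2007-10-27.
Last Saturday of November 2007: 2007-11-24.
Last Saturday of December 2007: 2007-12-29.
Last Saturday of January 2008: 2008-01-26.
February 2008 ends with Saturday 2008-02-23.
Last Saturday of March 2008: 2008-03-29.

2008-03-29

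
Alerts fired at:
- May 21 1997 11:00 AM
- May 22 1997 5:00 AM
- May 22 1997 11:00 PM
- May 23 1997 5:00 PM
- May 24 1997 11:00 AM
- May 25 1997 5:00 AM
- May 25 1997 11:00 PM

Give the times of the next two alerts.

May 26 1997 5:00 PM, May 27 1997 11:00 AM

Gaps: 18, 18, 18, 18, 18, 18 hours — each event is 18 hours after the previous one.
May 25 1997 11:00 PM + 18 h = May 26 1997 5:00 PM.
May 26 1997 5:00 PM + 18 h = May 27 1997 11:00 AM.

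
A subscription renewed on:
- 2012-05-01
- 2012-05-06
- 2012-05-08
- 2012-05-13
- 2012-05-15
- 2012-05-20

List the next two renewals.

2012-05-22, 2012-05-27

The gap pattern 5, 2, 5, 2, 5 repeats every 2 events.
These are the Tuesdays and Sundays of each week.
The following Tuesday is 2012-05-22.
The following Sunday is 2012-05-27.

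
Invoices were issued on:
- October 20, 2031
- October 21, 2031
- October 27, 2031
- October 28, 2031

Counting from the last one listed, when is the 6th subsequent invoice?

November 18, 2031

Gaps: 1, 6, 1 days — not constant, but cyclic with period 2.
The events fall on every Monday and Tuesday.
The following Monday is November 3, 2031.
Next Tuesday: November 4, 2031.
Next Monday: November 10, 2031.
The following Tuesday is November 11, 2031.
Next Monday: November 17, 2031.
The following Tuesday is November 18, 2031.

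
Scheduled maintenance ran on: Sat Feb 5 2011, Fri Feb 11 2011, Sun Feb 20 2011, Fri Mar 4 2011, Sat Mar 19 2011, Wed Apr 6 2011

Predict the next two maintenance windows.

Intervals are 6, 9, 12, 15, 18 days — an arithmetic progression with common difference 3.
Next gap: 21 days. Wed Apr 6 2011 + 21 days = Wed Apr 27 2011.
Next gap: 24 days. Wed Apr 27 2011 + 24 days = Sat May 21 2011.

Wed Apr 27 2011, Sat May 21 2011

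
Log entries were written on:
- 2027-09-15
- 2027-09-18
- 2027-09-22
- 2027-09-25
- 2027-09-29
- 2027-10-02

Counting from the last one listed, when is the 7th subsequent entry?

2027-10-27

Every event lands on a Wednesday or Saturday (gaps cycle 3, 4, 3, 4, 3).
So the schedule is: every Wednesday and Saturday.
The following Wednesday is 2027-10-06.
The following Saturday is 2027-10-09.
The following Wednesday is 2027-10-13.
The following Saturday is 2027-10-16.
Next Wednesday: 2027-10-20.
The following Saturday is 2027-10-23.
Next Wednesday: 2027-10-27.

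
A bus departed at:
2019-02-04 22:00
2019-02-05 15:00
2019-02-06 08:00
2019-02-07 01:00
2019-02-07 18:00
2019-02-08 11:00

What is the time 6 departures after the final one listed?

Spacing: 17, 17, 17, 17, 17 h — constant 17 h.
2019-02-08 11:00 + 17 h = 2019-02-09 04:00.
2019-02-09 04:00 + 17 h = 2019-02-09 21:00.
2019-02-09 21:00 + 17 h = 2019-02-10 14:00.
2019-02-10 14:00 + 17 h = 2019-02-11 07:00.
2019-02-11 07:00 + 17 h = 2019-02-12 00:00.
2019-02-12 00:00 + 17 h = 2019-02-12 17:00.

2019-02-12 17:00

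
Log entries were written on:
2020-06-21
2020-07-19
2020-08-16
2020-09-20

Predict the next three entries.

2020-10-18, 2020-11-15, 2020-12-20

All dates are Sundays, 28, 28, 35 days apart.
Specifically, the 3rd Sunday of each month.
3rd Sunday of October 2020: 2020-10-18.
November 2020 — 3rd Sunday is 2020-11-15.
3rd Sunday of December 2020: 2020-12-20.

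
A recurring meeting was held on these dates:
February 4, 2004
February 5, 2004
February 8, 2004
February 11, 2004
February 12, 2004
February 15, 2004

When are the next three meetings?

February 18, 2004; February 19, 2004; February 22, 2004

Every event lands on a Wednesday or Thursday or Sunday (gaps cycle 1, 3, 3, 1, 3).
So the schedule is: every Wednesday, Thursday and Sunday.
Next Wednesday: February 18, 2004.
Next Thursday: February 19, 2004.
Next Sunday: February 22, 2004.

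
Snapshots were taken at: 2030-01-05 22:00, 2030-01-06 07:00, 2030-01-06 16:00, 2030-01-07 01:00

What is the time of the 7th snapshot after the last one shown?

2030-01-09 16:00

Spacing: 9, 9, 9 h — constant 9 h.
2030-01-07 01:00 + 9 h = 2030-01-07 10:00.
2030-01-07 10:00 + 9 h = 2030-01-07 19:00.
2030-01-07 19:00 + 9 h = 2030-01-08 04:00.
2030-01-08 04:00 + 9 h = 2030-01-08 13:00.
2030-01-08 13:00 + 9 h = 2030-01-08 22:00.
2030-01-08 22:00 + 9 h = 2030-01-09 07:00.
2030-01-09 07:00 + 9 h = 2030-01-09 16:00.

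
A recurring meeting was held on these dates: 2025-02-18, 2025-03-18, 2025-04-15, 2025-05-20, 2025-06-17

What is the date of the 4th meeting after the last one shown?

Gaps: 28, 28, 35, 28 days — a mix of 28 and 35. Every date is a Tuesday.
Each is the 3rd Tuesday of its month.
3rd Tuesday of July 2025: 2025-07-15.
August 2025 — 3rd Tuesday is 2025-08-19.
September 2025 — 3rd Tuesday is 2025-09-16.
October 2025 — 3rd Tuesday is 2025-10-21.

2025-10-21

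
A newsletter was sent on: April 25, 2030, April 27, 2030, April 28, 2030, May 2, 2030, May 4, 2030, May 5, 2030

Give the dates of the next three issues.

May 9, 2030; May 11, 2030; May 12, 2030

Gaps: 2, 1, 4, 2, 1 days — not constant, but cyclic with period 3.
The events fall on every Thursday, Saturday and Sunday.
Next Thursday: May 9, 2030.
The following Saturday is May 11, 2030.
Next Sunday: May 12, 2030.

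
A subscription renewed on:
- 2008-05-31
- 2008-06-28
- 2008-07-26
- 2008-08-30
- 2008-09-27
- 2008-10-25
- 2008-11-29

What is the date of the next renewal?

Every date is a Saturday; gaps 28, 28, 35, 28, 28, 35 days.
Each is the last Saturday of its month (at least one falls on the 29th or later, ruling out '4th Saturday').
Last Saturday of December 2008: 2008-12-27.

2008-12-27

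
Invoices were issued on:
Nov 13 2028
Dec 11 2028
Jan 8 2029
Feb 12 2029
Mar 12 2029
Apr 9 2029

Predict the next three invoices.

All dates are Mondays, 28, 28, 35, 28, 28 days apart.
Specifically, the 2nd Monday of each month.
May 2029 — 2nd Monday is May 14 2029.
June 2029 — 2nd Monday is Jun 11 2029.
July 2029 — 2nd Monday is Jul 9 2029.

May 14 2029, Jun 11 2029, Jul 9 2029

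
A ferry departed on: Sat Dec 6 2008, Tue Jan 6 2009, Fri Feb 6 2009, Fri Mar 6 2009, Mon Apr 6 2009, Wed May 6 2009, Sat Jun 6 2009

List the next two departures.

The day-of-month is always 6 (31, 31, 28, 31, 30, 31 days between events).
So this recurs on the 6th of each month.
July 2009: Mon Jul 6 2009.
August 2009: Thu Aug 6 2009.

Mon Jul 6 2009, Thu Aug 6 2009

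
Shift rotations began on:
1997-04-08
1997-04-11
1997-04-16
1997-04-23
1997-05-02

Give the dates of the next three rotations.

1997-05-13, 1997-05-26, 1997-06-10

Intervals are 3, 5, 7, 9 days — an arithmetic progression with common difference 2.
Next gap: 11 days. 1997-05-02 + 11 days = 1997-05-13.
Next gap: 13 days. 1997-05-13 + 13 days = 1997-05-26.
Next gap: 15 days. 1997-05-26 + 15 days = 1997-06-10.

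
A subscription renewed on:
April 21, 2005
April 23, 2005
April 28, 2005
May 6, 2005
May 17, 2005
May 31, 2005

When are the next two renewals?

Gaps: 2, 5, 8, 11, 14 days — each gap is 3 larger than the previous one.
Next gap: 17 days. May 31, 2005 + 17 days = June 17, 2005.
Next gap: 20 days. June 17, 2005 + 20 days = July 7, 2005.

June 17, 2005; July 7, 2005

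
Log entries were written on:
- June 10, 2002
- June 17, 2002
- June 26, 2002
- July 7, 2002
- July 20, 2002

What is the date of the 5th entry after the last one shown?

October 23, 2002

Gaps: 7, 9, 11, 13 days — each gap is 2 larger than the previous one.
Next gap: 15 days. July 20, 2002 + 15 days = August 4, 2002.
Next gap: 17 days. August 4, 2002 + 17 days = August 21, 2002.
Next gap: 19 days. August 21, 2002 + 19 days = September 9, 2002.
Next gap: 21 days. September 9, 2002 + 21 days = September 30, 2002.
Next gap: 23 days. September 30, 2002 + 23 days = October 23, 2002.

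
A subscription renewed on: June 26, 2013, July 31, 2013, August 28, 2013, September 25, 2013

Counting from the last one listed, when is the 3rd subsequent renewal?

December 25, 2013

All Wednesdays; the gaps (35, 28, 28) vary with month length.
This is the last Wednesday of each month.
Last Wednesday of October 2013: October 30, 2013.
Last Wednesday of November 2013: November 27, 2013.
December 2013 ends with Wednesday December 25, 2013.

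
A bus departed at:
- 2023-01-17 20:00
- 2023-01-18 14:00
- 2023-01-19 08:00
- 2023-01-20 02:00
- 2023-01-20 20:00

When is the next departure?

2023-01-21 14:00

Gaps: 18, 18, 18, 18 hours — each event is 18 hours after the previous one.
2023-01-20 20:00 + 18 h = 2023-01-21 14:00.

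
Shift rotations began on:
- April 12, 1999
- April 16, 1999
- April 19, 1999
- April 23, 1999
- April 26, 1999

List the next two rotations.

April 30, 1999; May 3, 1999

The gap pattern 4, 3, 4, 3 repeats every 2 events.
These are the Mondays and Fridays of each week.
Next Friday: April 30, 1999.
The following Monday is May 3, 1999.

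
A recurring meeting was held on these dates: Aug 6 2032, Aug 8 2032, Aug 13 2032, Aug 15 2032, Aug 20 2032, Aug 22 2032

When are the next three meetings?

The gap pattern 2, 5, 2, 5, 2 repeats every 2 events.
These are the Fridays and Sundays of each week.
Next Friday: Aug 27 2032.
Next Sunday: Aug 29 2032.
The following Friday is Sep 3 2032.

Aug 27 2032, Aug 29 2032, Sep 3 2032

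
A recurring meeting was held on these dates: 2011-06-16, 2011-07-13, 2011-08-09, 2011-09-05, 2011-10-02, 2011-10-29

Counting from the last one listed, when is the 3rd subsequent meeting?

2012-01-18

Every event comes 27 days after the last (27, 27, 27, 27, 27).
2011-10-29 + 27 days = 2011-11-25.
2011-11-25 + 27 days = 2011-12-22.
2011-12-22 + 27 days = 2012-01-18.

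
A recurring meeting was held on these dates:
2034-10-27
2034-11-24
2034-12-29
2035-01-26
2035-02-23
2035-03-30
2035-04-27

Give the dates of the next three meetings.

2035-05-25, 2035-06-29, 2035-07-27

Every date is a Friday; gaps 28, 35, 28, 28, 35, 28 days.
Each is the last Friday of its month (at least one falls on the 29th or later, ruling out '4th Friday').
May 2035 ends with Friday 2035-05-25.
Last Friday of June 2035: 2035-06-29.
July 2035 ends with Friday 2035-07-27.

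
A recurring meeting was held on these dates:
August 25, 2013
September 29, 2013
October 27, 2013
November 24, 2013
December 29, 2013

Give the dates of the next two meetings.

All Sundays; the gaps (35, 28, 28, 35) vary with month length.
This is the last Sunday of each month.
Last Sunday of January 2014: January 26, 2014.
February 2014 ends with Sunday February 23, 2014.

January 26, 2014; February 23, 2014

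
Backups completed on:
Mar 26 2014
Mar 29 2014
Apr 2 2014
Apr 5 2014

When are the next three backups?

Gaps: 3, 4, 3 days — not constant, but cyclic with period 2.
The events fall on every Wednesday and Saturday.
The following Wednesday is Apr 9 2014.
Next Saturday: Apr 12 2014.
The following Wednesday is Apr 16 2014.

Apr 9 2014, Apr 12 2014, Apr 16 2014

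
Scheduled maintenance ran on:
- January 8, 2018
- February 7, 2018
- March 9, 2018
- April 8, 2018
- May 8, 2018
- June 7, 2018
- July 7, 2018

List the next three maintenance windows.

Gaps between consecutive events: 30, 30, 30, 30, 30, 30 days — a constant 30-day interval.
July 7, 2018 + 30 days = August 6, 2018.
August 6, 2018 + 30 days = September 5, 2018.
September 5, 2018 + 30 days = October 5, 2018.

August 6, 2018; September 5, 2018; October 5, 2018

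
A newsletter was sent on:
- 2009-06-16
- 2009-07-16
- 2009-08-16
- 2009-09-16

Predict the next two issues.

Gaps: 30, 31, 31 days — not constant. Every event is on the 16th of the month.
Pattern: the 16th of each month.
October 2009: 2009-10-16.
November 2009: 2009-11-16.

2009-10-16, 2009-11-16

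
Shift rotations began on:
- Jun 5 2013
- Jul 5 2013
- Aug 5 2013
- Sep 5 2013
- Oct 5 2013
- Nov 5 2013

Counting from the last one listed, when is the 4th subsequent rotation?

Each date is the 5th; the gaps (30, 31, 31, 30, 31) track the month lengths.
The rule is the 5th of each month.
Next: December 2013 → Dec 5 2013.
January 2014: Jan 5 2014.
February 2014: Feb 5 2014.
Next: March 2014 → Mar 5 2014.

Mar 5 2014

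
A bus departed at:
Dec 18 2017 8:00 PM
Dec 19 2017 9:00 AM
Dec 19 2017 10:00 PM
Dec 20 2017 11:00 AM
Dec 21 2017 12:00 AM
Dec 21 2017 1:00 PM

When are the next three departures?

Gaps: 13, 13, 13, 13, 13 hours — each event is 13 hours after the previous one.
Dec 21 2017 1:00 PM + 13 h = Dec 22 2017 2:00 AM.
Dec 22 2017 2:00 AM + 13 h = Dec 22 2017 3:00 PM.
Dec 22 2017 3:00 PM + 13 h = Dec 23 2017 4:00 AM.

Dec 22 2017 2:00 AM, Dec 22 2017 3:00 PM, Dec 23 2017 4:00 AM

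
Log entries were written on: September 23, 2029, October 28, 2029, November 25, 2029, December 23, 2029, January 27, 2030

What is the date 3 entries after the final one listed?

April 28, 2030

Gaps: 35, 28, 28, 35 days — a mix of 28 and 35. Every date is a Sunday.
Each is the 4th Sunday of its month.
4th Sunday of February 2030: February 24, 2030.
4th Sunday of March 2030: March 24, 2030.
4th Sunday of April 2030: April 28, 2030.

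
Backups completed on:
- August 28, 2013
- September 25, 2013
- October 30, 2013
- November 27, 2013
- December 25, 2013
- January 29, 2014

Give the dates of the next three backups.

February 26, 2014; March 26, 2014; April 30, 2014

Every date is a Wednesday; gaps 28, 35, 28, 28, 35 days.
Each is the last Wednesday of its month (at least one falls on the 29th or later, ruling out '4th Wednesday').
Last Wednesday of February 2014: February 26, 2014.
March 2014 ends with Wednesday March 26, 2014.
April 2014 ends with Wednesday April 30, 2014.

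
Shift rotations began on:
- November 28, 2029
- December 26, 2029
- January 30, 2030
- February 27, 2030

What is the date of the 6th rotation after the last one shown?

August 28, 2030

These are Wednesdays with 28, 35, 28-day gaps.
Each is the final Wednesday of its month — January 30, 2030 is past the 28th, so '4th Wednesday' doesn't fit.
Last Wednesday of March 2030: March 27, 2030.
Last Wednesday of April 2030: April 24, 2030.
Last Wednesday of May 2030: May 29, 2030.
June 2030 ends with Wednesday June 26, 2030.
Last Wednesday of July 2030: July 31, 2030.
Last Wednesday of August 2030: August 28, 2030.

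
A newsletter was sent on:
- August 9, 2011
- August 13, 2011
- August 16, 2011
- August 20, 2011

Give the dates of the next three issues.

The gap pattern 4, 3, 4 repeats every 2 events.
These are the Tuesdays and Saturdays of each week.
The following Tuesday is August 23, 2011.
Next Saturday: August 27, 2011.
The following Tuesday is August 30, 2011.

August 23, 2011; August 27, 2011; August 30, 2011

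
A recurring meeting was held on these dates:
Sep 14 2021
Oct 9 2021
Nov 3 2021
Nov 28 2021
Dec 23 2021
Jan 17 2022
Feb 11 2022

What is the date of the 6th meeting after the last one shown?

Jul 11 2022

Gaps between consecutive events: 25, 25, 25, 25, 25, 25 days — a constant 25-day interval.
Feb 11 2022 + 25 days = Mar 8 2022.
Mar 8 2022 + 25 days = Apr 2 2022.
Apr 2 2022 + 25 days = Apr 27 2022.
Apr 27 2022 + 25 days = May 22 2022.
May 22 2022 + 25 days = Jun 16 2022.
Jun 16 2022 + 25 days = Jul 11 2022.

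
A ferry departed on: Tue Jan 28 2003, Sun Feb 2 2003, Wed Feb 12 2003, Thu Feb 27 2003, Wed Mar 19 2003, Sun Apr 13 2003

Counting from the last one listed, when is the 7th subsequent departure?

Gaps: 5, 10, 15, 20, 25 days — each gap is 5 larger than the previous one.
Next gap: 30 days. Sun Apr 13 2003 + 30 days = Tue May 13 2003.
Next gap: 35 days. Tue May 13 2003 + 35 days = Tue Jun 17 2003.
Next gap: 40 days. Tue Jun 17 2003 + 40 days = Sun Jul 27 2003.
Next gap: 45 days. Sun Jul 27 2003 + 45 days = Wed Sep 10 2003.
Next gap: 50 days. Wed Sep 10 2003 + 50 days = Thu Oct 30 2003.
Next gap: 55 days. Thu Oct 30 2003 + 55 days = Wed Dec 24 2003.
Next gap: 60 days. Wed Dec 24 2003 + 60 days = Sun Feb 22 2004.

Sun Feb 22 2004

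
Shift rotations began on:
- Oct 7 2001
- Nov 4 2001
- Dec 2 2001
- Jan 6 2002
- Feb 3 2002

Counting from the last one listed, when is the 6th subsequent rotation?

These are Sundays at 28- or 35-day spacing (28, 28, 35, 28).
The pattern: 1st Sunday of the month.
March 2002 — 1st Sunday is Mar 3 2002.
April 2002 — 1st Sunday is Apr 7 2002.
May 2002 — 1st Sunday is May 5 2002.
June 2002 — 1st Sunday is Jun 2 2002.
July 2002 — 1st Sunday is Jul 7 2002.
August 2002 — 1st Sunday is Aug 4 2002.

Aug 4 2002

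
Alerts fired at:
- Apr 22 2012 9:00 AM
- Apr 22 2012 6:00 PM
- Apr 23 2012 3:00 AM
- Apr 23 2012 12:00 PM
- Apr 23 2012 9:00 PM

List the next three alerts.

Spacing: 9, 9, 9, 9 h — constant 9 h.
Apr 23 2012 9:00 PM + 9 h = Apr 24 2012 6:00 AM.
Apr 24 2012 6:00 AM + 9 h = Apr 24 2012 3:00 PM.
Apr 24 2012 3:00 PM + 9 h = Apr 25 2012 12:00 AM.

Apr 24 2012 6:00 AM, Apr 24 2012 3:00 PM, Apr 25 2012 12:00 AM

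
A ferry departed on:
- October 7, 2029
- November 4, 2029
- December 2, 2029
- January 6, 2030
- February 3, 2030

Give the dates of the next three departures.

March 3, 2030; April 7, 2030; May 5, 2030

All dates are Sundays, 28, 28, 35, 28 days apart.
Specifically, the 1st Sunday of each month.
March 2030 — 1st Sunday is March 3, 2030.
April 2030 — 1st Sunday is April 7, 2030.
May 2030 — 1st Sunday is May 5, 2030.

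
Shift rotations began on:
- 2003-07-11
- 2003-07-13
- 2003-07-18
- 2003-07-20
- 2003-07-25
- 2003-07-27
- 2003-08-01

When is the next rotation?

Every event lands on a Friday or Sunday (gaps cycle 2, 5, 2, 5, 2, 5).
So the schedule is: every Friday and Sunday.
Next Sunday: 2003-08-03.

2003-08-03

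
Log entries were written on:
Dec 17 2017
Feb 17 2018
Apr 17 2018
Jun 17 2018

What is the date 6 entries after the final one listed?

Each date is the 17th; the gaps (62, 59, 61) track the month lengths.
The rule is the 17th of every 2 months.
August 2018: Aug 17 2018.
October 2018: Oct 17 2018.
December 2018: Dec 17 2018.
Next: February 2019 → Feb 17 2019.
Next: April 2019 → Apr 17 2019.
June 2019: Jun 17 2019.

Jun 17 2019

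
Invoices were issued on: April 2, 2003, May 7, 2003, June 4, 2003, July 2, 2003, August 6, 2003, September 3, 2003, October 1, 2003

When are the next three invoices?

November 5, 2003; December 3, 2003; January 7, 2004

All dates are Wednesdays, 35, 28, 28, 35, 28, 28 days apart.
Specifically, the 1st Wednesday of each month.
November 2003 — 1st Wednesday is November 5, 2003.
1st Wednesday of December 2003: December 3, 2003.
January 2004 — 1st Wednesday is January 7, 2004.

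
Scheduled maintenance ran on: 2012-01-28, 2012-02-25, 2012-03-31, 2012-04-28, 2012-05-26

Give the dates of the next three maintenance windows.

These are Saturdays with 28, 35, 28, 28-day gaps.
Each is the final Saturday of its month — 2012-03-31 is past the 28th, so '4th Saturday' doesn't fit.
Last Saturday of June 2012: 2012-06-30.
Last Saturday of July 2012: 2012-07-28.
Last Saturday of August 2012: 2012-08-25.

2012-06-30, 2012-07-28, 2012-08-25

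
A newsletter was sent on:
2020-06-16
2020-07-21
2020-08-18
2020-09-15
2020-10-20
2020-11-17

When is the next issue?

2020-12-15

These are Tuesdays at 28- or 35-day spacing (35, 28, 28, 35, 28).
The pattern: 3rd Tuesday of the month.
3rd Tuesday of December 2020: 2020-12-15.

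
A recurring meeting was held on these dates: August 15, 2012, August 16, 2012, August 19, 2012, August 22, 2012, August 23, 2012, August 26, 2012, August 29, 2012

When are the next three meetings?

Every event lands on a Wednesday or Thursday or Sunday (gaps cycle 1, 3, 3, 1, 3, 3).
So the schedule is: every Wednesday, Thursday and Sunday.
The following Thursday is August 30, 2012.
The following Sunday is September 2, 2012.
Next Wednesday: September 5, 2012.

August 30, 2012; September 2, 2012; September 5, 2012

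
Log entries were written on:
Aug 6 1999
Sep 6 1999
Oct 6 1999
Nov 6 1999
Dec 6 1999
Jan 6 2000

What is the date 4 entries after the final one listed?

May 6 2000

Each date is the 6th; the gaps (31, 30, 31, 30, 31) track the month lengths.
The rule is the 6th of each month.
Next: February 2000 → Feb 6 2000.
Next: March 2000 → Mar 6 2000.
April 2000: Apr 6 2000.
May 2000: May 6 2000.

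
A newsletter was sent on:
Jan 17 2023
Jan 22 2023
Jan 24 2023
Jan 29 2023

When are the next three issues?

Jan 31 2023, Feb 5 2023, Feb 7 2023

Every event lands on a Tuesday or Sunday (gaps cycle 5, 2, 5).
So the schedule is: every Tuesday and Sunday.
The following Tuesday is Jan 31 2023.
The following Sunday is Feb 5 2023.
Next Tuesday: Feb 7 2023.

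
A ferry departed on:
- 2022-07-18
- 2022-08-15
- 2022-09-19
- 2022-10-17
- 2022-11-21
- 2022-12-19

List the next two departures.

2023-01-16, 2023-02-20

These are Mondays at 28- or 35-day spacing (28, 35, 28, 35, 28).
The pattern: 3rd Monday of the month.
January 2023 — 3rd Monday is 2023-01-16.
February 2023 — 3rd Monday is 2023-02-20.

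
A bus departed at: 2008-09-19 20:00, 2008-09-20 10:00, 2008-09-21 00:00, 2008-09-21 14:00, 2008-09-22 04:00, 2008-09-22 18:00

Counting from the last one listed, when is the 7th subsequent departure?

2008-09-26 20:00

Spacing: 14, 14, 14, 14, 14 h — constant 14 h.
2008-09-22 18:00 + 14 h = 2008-09-23 08:00.
2008-09-23 08:00 + 14 h = 2008-09-23 22:00.
2008-09-23 22:00 + 14 h = 2008-09-24 12:00.
2008-09-24 12:00 + 14 h = 2008-09-25 02:00.
2008-09-25 02:00 + 14 h = 2008-09-25 16:00.
2008-09-25 16:00 + 14 h = 2008-09-26 06:00.
2008-09-26 06:00 + 14 h = 2008-09-26 20:00.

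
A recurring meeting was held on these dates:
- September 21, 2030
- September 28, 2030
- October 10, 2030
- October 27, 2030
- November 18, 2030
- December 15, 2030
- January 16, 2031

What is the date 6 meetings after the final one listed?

November 9, 2031

The spacing grows by 5 each time: 7, 12, 17, 22, 27, 32 days.
Next gap: 37 days. January 16, 2031 + 37 days = February 22, 2031.
Next gap: 42 days. February 22, 2031 + 42 days = April 5, 2031.
Next gap: 47 days. April 5, 2031 + 47 days = May 22, 2031.
Next gap: 52 days. May 22, 2031 + 52 days = July 13, 2031.
Next gap: 57 days. July 13, 2031 + 57 days = September 8, 2031.
Next gap: 62 days. September 8, 2031 + 62 days = November 9, 2031.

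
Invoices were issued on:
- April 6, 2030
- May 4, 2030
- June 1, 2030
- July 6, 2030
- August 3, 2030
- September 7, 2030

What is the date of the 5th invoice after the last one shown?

February 1, 2031

These are Saturdays at 28- or 35-day spacing (28, 28, 35, 28, 35).
The pattern: 1st Saturday of the month.
1st Saturday of October 2030: October 5, 2030.
November 2030 — 1st Saturday is November 2, 2030.
1st Saturday of December 2030: December 7, 2030.
January 2031 — 1st Saturday is January 4, 2031.
February 2031 — 1st Saturday is February 1, 2031.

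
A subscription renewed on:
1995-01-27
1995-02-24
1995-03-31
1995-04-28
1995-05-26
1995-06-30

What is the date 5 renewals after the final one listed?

1995-11-24

Every date is a Friday; gaps 28, 35, 28, 28, 35 days.
Each is the last Friday of its month (at least one falls on the 29th or later, ruling out '4th Friday').
July 1995 ends with Friday 1995-07-28.
Last Friday of August 1995: 1995-08-25.
Last Friday of September 1995: 1995-09-29.
October 1995 ends with Friday 1995-10-27.
November 1995 ends with Friday 1995-11-24.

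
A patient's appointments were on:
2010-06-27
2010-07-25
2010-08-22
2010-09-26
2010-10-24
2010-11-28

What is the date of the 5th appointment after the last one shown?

All dates are Sundays, 28, 28, 35, 28, 35 days apart.
Specifically, the 4th Sunday of each month.
December 2010 — 4th Sunday is 2010-12-26.
January 2011 — 4th Sunday is 2011-01-23.
February 2011 — 4th Sunday is 2011-02-27.
March 2011 — 4th Sunday is 2011-03-27.
4th Sunday of April 2011: 2011-04-24.

2011-04-24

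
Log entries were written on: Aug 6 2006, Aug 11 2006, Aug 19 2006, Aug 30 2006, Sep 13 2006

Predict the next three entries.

Gaps: 5, 8, 11, 14 days — each gap is 3 larger than the previous one.
Next gap: 17 days. Sep 13 2006 + 17 days = Sep 30 2006.
Next gap: 20 days. Sep 30 2006 + 20 days = Oct 20 2006.
Next gap: 23 days. Oct 20 2006 + 23 days = Nov 12 2006.

Sep 30 2006, Oct 20 2006, Nov 12 2006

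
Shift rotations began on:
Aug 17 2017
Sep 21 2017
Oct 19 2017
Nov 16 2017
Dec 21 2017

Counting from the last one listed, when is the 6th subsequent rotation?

Gaps: 35, 28, 28, 35 days — a mix of 28 and 35. Every date is a Thursday.
Each is the 3rd Thursday of its month.
January 2018 — 3rd Thursday is Jan 18 2018.
February 2018 — 3rd Thursday is Feb 15 2018.
March 2018 — 3rd Thursday is Mar 15 2018.
April 2018 — 3rd Thursday is Apr 19 2018.
3rd Thursday of May 2018: May 17 2018.
3rd Thursday of June 2018: Jun 21 2018.

Jun 21 2018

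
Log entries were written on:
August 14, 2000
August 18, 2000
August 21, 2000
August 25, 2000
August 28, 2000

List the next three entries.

The gap pattern 4, 3, 4, 3 repeats every 2 events.
These are the Mondays and Fridays of each week.
The following Friday is September 1, 2000.
The following Monday is September 4, 2000.
Next Friday: September 8, 2000.

September 1, 2000; September 4, 2000; September 8, 2000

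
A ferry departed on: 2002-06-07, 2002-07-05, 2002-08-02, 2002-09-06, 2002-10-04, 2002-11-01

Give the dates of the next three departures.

These are Fridays at 28- or 35-day spacing (28, 28, 35, 28, 28).
The pattern: 1st Friday of the month.
1st Friday of December 2002: 2002-12-06.
January 2003 — 1st Friday is 2003-01-03.
1st Friday of February 2003: 2003-02-07.

2002-12-06, 2003-01-03, 2003-02-07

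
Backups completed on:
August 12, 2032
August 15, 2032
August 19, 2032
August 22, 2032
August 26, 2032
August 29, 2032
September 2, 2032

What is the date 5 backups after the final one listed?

September 19, 2032

Every event lands on a Thursday or Sunday (gaps cycle 3, 4, 3, 4, 3, 4).
So the schedule is: every Thursday and Sunday.
The following Sunday is September 5, 2032.
The following Thursday is September 9, 2032.
The following Sunday is September 12, 2032.
Next Thursday: September 16, 2032.
The following Sunday is September 19, 2032.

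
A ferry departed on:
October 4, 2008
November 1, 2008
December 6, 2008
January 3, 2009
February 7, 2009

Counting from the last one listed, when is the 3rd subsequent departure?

All dates are Saturdays, 28, 35, 28, 35 days apart.
Specifically, the 1st Saturday of each month.
1st Saturday of March 2009: March 7, 2009.
1st Saturday of April 2009: April 4, 2009.
May 2009 — 1st Saturday is May 2, 2009.

May 2, 2009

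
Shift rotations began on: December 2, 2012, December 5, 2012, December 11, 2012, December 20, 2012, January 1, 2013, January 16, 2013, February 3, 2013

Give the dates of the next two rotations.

February 24, 2013; March 20, 2013

The spacing grows by 3 each time: 3, 6, 9, 12, 15, 18 days.
Next gap: 21 days. February 3, 2013 + 21 days = February 24, 2013.
Next gap: 24 days. February 24, 2013 + 24 days = March 20, 2013.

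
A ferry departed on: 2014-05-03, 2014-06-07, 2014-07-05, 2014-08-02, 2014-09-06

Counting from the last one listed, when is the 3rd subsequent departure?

Gaps: 35, 28, 28, 35 days — a mix of 28 and 35. Every date is a Saturday.
Each is the 1st Saturday of its month.
October 2014 — 1st Saturday is 2014-10-04.
November 2014 — 1st Saturday is 2014-11-01.
1st Saturday of December 2014: 2014-12-06.

2014-12-06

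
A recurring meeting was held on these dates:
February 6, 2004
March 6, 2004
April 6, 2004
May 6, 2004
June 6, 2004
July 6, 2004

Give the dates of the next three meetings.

Each date is the 6th; the gaps (29, 31, 30, 31, 30) track the month lengths.
The rule is the 6th of each month.
August 2004: August 6, 2004.
September 2004: September 6, 2004.
October 2004: October 6, 2004.

August 6, 2004; September 6, 2004; October 6, 2004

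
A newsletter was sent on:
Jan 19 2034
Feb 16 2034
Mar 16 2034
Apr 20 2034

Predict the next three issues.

Gaps: 28, 28, 35 days — a mix of 28 and 35. Every date is a Thursday.
Each is the 3rd Thursday of its month.
May 2034 — 3rd Thursday is May 18 2034.
June 2034 — 3rd Thursday is Jun 15 2034.
3rd Thursday of July 2034: Jul 20 2034.

May 18 2034, Jun 15 2034, Jul 20 2034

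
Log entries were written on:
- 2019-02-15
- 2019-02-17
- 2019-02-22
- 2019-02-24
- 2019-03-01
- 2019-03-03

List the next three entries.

Gaps: 2, 5, 2, 5, 2 days — not constant, but cyclic with period 2.
The events fall on every Friday and Sunday.
The following Friday is 2019-03-08.
The following Sunday is 2019-03-10.
The following Friday is 2019-03-15.

2019-03-08, 2019-03-10, 2019-03-15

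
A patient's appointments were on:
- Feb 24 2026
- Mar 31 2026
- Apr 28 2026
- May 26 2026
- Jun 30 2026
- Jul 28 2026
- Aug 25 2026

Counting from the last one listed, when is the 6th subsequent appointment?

Feb 23 2027

Every date is a Tuesday; gaps 35, 28, 28, 35, 28, 28 days.
Each is the last Tuesday of its month (at least one falls on the 29th or later, ruling out '4th Tuesday').
Last Tuesday of September 2026: Sep 29 2026.
October 2026 ends with Tuesday Oct 27 2026.
November 2026 ends with Tuesday Nov 24 2026.
December 2026 ends with Tuesday Dec 29 2026.
Last Tuesday of January 2027: Jan 26 2027.
February 2027 ends with Tuesday Feb 23 2027.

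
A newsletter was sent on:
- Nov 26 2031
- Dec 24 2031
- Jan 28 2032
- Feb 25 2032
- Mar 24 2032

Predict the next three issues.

Gaps: 28, 35, 28, 28 days — a mix of 28 and 35. Every date is a Wednesday.
Each is the 4th Wednesday of its month.
April 2032 — 4th Wednesday is Apr 28 2032.
4th Wednesday of May 2032: May 26 2032.
June 2032 — 4th Wednesday is Jun 23 2032.

Apr 28 2032, May 26 2032, Jun 23 2032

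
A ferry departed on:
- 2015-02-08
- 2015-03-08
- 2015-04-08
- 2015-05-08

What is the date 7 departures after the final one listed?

Each date is the 8th; the gaps (28, 31, 30) track the month lengths.
The rule is the 8th of each month.
June 2015: 2015-06-08.
July 2015: 2015-07-08.
August 2015: 2015-08-08.
September 2015: 2015-09-08.
October 2015: 2015-10-08.
November 2015: 2015-11-08.
Next: December 2015 → 2015-12-08.

2015-12-08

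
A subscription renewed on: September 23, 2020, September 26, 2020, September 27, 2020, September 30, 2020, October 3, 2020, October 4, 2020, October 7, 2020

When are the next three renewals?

October 10, 2020; October 11, 2020; October 14, 2020

Gaps: 3, 1, 3, 3, 1, 3 days — not constant, but cyclic with period 3.
The events fall on every Wednesday, Saturday and Sunday.
The following Saturday is October 10, 2020.
Next Sunday: October 11, 2020.
Next Wednesday: October 14, 2020.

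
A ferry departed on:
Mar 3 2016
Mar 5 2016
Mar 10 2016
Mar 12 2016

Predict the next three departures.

Mar 17 2016, Mar 19 2016, Mar 24 2016

Every event lands on a Thursday or Saturday (gaps cycle 2, 5, 2).
So the schedule is: every Thursday and Saturday.
The following Thursday is Mar 17 2016.
The following Saturday is Mar 19 2016.
Next Thursday: Mar 24 2016.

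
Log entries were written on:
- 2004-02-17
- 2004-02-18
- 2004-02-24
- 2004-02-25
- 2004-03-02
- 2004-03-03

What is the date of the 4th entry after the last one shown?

Gaps: 1, 6, 1, 6, 1 days — not constant, but cyclic with period 2.
The events fall on every Tuesday and Wednesday.
The following Tuesday is 2004-03-09.
Next Wednesday: 2004-03-10.
Next Tuesday: 2004-03-16.
Next Wednesday: 2004-03-17.

2004-03-17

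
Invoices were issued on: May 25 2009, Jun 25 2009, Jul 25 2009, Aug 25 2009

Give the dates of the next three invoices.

Sep 25 2009, Oct 25 2009, Nov 25 2009

Each date is the 25th; the gaps (31, 30, 31) track the month lengths.
The rule is the 25th of each month.
September 2009: Sep 25 2009.
October 2009: Oct 25 2009.
Next: November 2009 → Nov 25 2009.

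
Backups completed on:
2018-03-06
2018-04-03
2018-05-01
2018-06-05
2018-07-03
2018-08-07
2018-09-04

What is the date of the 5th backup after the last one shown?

Gaps: 28, 28, 35, 28, 35, 28 days — a mix of 28 and 35. Every date is a Tuesday.
Each is the 1st Tuesday of its month.
October 2018 — 1st Tuesday is 2018-10-02.
November 2018 — 1st Tuesday is 2018-11-06.
December 2018 — 1st Tuesday is 2018-12-04.
1st Tuesday of January 2019: 2019-01-01.
February 2019 — 1st Tuesday is 2019-02-05.

2019-02-05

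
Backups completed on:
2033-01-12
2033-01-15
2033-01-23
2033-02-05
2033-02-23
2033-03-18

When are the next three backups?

The spacing grows by 5 each time: 3, 8, 13, 18, 23 days.
Next gap: 28 days. 2033-03-18 + 28 days = 2033-04-15.
Next gap: 33 days. 2033-04-15 + 33 days = 2033-05-18.
Next gap: 38 days. 2033-05-18 + 38 days = 2033-06-25.

2033-04-15, 2033-05-18, 2033-06-25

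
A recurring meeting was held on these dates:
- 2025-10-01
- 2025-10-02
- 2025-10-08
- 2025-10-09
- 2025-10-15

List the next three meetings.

2025-10-16, 2025-10-22, 2025-10-23

The gap pattern 1, 6, 1, 6 repeats every 2 events.
These are the Wednesdays and Thursdays of each week.
Next Thursday: 2025-10-16.
The following Wednesday is 2025-10-22.
The following Thursday is 2025-10-23.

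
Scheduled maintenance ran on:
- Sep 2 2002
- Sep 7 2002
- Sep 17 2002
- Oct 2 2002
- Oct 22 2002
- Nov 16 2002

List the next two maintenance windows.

Dec 16 2002, Jan 20 2003

Gaps: 5, 10, 15, 20, 25 days — each gap is 5 larger than the previous one.
Next gap: 30 days. Nov 16 2002 + 30 days = Dec 16 2002.
Next gap: 35 days. Dec 16 2002 + 35 days = Jan 20 2003.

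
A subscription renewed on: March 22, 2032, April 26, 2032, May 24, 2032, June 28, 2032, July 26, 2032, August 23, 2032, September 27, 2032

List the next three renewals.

October 25, 2032; November 22, 2032; December 27, 2032

These are Mondays at 28- or 35-day spacing (35, 28, 35, 28, 28, 35).
The pattern: 4th Monday of the month.
4th Monday of October 2032: October 25, 2032.
4th Monday of November 2032: November 22, 2032.
4th Monday of December 2032: December 27, 2032.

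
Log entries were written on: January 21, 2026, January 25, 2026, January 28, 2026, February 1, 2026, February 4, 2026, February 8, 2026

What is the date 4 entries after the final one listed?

The gap pattern 4, 3, 4, 3, 4 repeats every 2 events.
These are the Wednesdays and Sundays of each week.
Next Wednesday: February 11, 2026.
The following Sunday is February 15, 2026.
The following Wednesday is February 18, 2026.
The following Sunday is February 22, 2026.

February 22, 2026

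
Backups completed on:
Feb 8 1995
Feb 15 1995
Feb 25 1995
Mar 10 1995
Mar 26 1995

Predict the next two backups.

Gaps: 7, 10, 13, 16 days — each gap is 3 larger than the previous one.
Next gap: 19 days. Mar 26 1995 + 19 days = Apr 14 1995.
Next gap: 22 days. Apr 14 1995 + 22 days = May 6 1995.

Apr 14 1995, May 6 1995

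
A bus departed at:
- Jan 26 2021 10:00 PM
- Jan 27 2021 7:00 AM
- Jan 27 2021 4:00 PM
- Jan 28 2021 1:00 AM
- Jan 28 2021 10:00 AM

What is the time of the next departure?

The interval is a steady 9 hours (9, 9, 9, 9).
Jan 28 2021 10:00 AM + 9 h = Jan 28 2021 7:00 PM.

Jan 28 2021 7:00 PM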